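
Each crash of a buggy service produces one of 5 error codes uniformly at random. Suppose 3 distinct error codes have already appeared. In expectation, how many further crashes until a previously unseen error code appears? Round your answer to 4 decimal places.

The number of crashes until the next new error code is geometric with success probability 2/5, so its mean is 5/2.
E = 5/2 = 2.50000.

2.5000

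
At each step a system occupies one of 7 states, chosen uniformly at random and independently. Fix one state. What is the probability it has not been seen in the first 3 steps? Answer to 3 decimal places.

Each step misses the fixed state with probability (7-1)/7 = 6/7, independently.
P(still missing after 3) = (6/7)^3 = 0.6297.

0.630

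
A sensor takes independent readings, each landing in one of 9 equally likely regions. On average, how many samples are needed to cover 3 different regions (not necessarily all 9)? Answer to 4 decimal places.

3.4107

Going from k to k+1 distinct takes a geometric number of samples with mean 9/(9-k).
Sum over k = 0,...,2: E = 9/9 + 9/8 + 9/7 = 3.41071.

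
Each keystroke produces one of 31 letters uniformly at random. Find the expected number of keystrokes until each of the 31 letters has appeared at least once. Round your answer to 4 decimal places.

Split into phases: going from k distinct to k+1 distinct takes on average 31/(31-k) keystrokes.
E[T] = 31/31 + 31/30 + 31/29 + ... + 31/2 + 31/1 = 31·H_{31}.
H_{31} = 4.02725, so E[T] = 124.84460.

124.8446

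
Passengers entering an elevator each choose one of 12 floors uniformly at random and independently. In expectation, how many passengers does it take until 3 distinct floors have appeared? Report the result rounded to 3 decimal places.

With k distinct floors already seen, the next new one arrives after an expected 12/(12-k) passengers.
Sum over k = 0,...,2: E = 12/12 + 12/11 + 12/10 = 3.2909.

3.291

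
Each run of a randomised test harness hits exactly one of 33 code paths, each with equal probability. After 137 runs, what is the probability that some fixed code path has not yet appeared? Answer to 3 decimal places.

0.015

Each run misses the fixed code path with probability (33-1)/33 = 32/33, independently.
P(still missing after 137) = (32/33)^137 = 0.0148.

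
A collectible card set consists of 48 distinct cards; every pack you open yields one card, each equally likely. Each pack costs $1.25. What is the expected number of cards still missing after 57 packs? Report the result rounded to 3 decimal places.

For each card, P(unseen after 57) = (47/48)^57 = 0.3012.
By linearity of expectation, E[unseen] = 48·(47/48)^57 = 14.4567.

14.457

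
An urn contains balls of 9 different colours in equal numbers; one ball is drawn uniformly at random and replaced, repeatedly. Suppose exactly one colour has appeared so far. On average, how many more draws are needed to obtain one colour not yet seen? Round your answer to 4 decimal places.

1.1250

The number of draws until the next new colour is geometric with success probability 8/9, so its mean is 9/8.
E = 9/8 = 1.12500.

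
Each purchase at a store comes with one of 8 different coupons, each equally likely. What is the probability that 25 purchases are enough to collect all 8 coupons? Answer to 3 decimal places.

0.737

Let A_i be the event that coupon i is missing after 25 purchases. By inclusion–exclusion on the A_i,
P(all seen) = Σ_{j=0}^{8} (-1)^j C(8,j)((8-j)/8)^25
= 1.0000 - 0.2840 + 0.0211 - 0.0004 + 0.0000 - 0.0000 + 0.0000 - 0.0000 + 0.0000
= 0.7366.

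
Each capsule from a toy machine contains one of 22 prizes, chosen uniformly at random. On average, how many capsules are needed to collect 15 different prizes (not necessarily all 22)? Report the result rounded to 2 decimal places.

With k distinct prizes already seen, the next new one arrives after an expected 22/(22-k) capsules.
Sum over k = 0,...,14: E = 22/22 + 22/21 + 22/20 + ... + 22/9 + 22/8 = 24.155.

24.16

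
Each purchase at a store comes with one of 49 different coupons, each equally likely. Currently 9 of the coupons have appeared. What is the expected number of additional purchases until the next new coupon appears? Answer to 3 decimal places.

The number of purchases until the next new coupon is geometric with success probability 40/49, so its mean is 49/40.
E = 49/40 = 1.2250.

1.225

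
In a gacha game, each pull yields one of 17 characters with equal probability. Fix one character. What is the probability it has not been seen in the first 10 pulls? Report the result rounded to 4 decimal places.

0.5454

Each pull misses the fixed character with probability (17-1)/17 = 16/17, independently.
P(still missing after 10) = (16/17)^10 = 0.54539.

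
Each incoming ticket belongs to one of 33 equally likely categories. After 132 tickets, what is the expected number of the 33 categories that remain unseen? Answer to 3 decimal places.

0.568

For each category, P(unseen after 132) = (32/33)^132 = 0.0172.
By linearity of expectation, E[unseen] = 33·(32/33)^132 = 0.5682.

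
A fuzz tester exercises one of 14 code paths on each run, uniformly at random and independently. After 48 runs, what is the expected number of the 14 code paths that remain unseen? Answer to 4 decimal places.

0.3993

For each code path, P(unseen after 48) = (13/14)^48 = 0.02852.
By linearity of expectation, E[unseen] = 14·(13/14)^48 = 0.39927.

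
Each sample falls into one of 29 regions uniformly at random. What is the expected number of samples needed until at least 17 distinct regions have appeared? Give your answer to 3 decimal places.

Going from k to k+1 distinct takes a geometric number of samples with mean 29/(29-k).
Sum over k = 0,...,16: E = 29/29 + 29/28 + 29/27 + ... + 29/14 + 29/13 = 24.8949.

24.895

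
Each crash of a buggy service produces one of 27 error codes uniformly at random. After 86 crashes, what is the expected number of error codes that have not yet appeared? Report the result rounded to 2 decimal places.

For each error code, P(unseen after 86) = (26/27)^86 = 0.039.
By linearity of expectation, E[unseen] = 27·(26/27)^86 = 1.051.

1.05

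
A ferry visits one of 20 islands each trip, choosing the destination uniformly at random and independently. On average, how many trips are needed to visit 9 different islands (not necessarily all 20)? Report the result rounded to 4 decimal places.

11.5572

With k distinct islands already seen, the next new one arrives after an expected 20/(20-k) trips.
Sum over k = 0,...,8: E = 20/20 + 20/19 + 20/18 + ... + 20/13 + 20/12 = 11.55725.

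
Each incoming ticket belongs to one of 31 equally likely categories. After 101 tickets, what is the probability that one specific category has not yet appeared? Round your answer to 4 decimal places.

0.0365

On each ticket the fixed category fails to appear with probability 30/31.
P(still missing after 101) = (30/31)^101 = 0.03645.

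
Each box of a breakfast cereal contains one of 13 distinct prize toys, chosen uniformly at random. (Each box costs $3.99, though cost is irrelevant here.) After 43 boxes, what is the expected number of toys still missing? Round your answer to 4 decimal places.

0.4161

For each toy, P(unseen after 43) = (12/13)^43 = 0.03201.
By linearity of expectation, E[unseen] = 13·(12/13)^43 = 0.41608.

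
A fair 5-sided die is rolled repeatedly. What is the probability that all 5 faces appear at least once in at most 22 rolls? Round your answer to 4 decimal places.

0.9632

Let A_i be the event that face i is missing after 22 rolls. By inclusion–exclusion on the A_i,
P(all seen) = Σ_{j=0}^{5} (-1)^j C(5,j)((5-j)/5)^22
= 1.00000 - 0.03689 + 0.00013 - 0.00000 + 0.00000 - 0.00000
= 0.96324.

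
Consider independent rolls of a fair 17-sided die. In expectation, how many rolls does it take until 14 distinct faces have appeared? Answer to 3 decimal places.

Going from k to k+1 distinct takes a geometric number of rolls with mean 17/(17-k).
Sum over k = 0,...,13: E = 17/17 + 17/16 + 17/15 + ... + 17/5 + 17/4 = 27.3057.

27.306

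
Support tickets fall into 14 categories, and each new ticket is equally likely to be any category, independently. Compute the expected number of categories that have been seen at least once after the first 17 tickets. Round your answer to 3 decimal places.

For each category, P(seen in 17 tickets) = 1 - (13/14)^17 = 0.7163.
By linearity of expectation, E[distinct seen] = 14·(1 - (13/14)^17) = 10.0282.

10.028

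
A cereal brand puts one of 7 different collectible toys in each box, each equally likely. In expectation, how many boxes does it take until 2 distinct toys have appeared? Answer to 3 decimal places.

2.167

Going from k to k+1 distinct takes a geometric number of boxes with mean 7/(7-k).
Sum over k = 0,...,1: E = 7/7 + 7/6 = 2.1667.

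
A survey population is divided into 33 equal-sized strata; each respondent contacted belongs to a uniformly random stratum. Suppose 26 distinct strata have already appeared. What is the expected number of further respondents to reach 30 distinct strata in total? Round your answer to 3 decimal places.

The wait to go from k to k+1 distinct strata is geometric with mean 33/(33-k).
Sum over k = 26,...,29: E = 33/7 + 33/6 + 33/5 + 33/4 = 25.0643.

25.064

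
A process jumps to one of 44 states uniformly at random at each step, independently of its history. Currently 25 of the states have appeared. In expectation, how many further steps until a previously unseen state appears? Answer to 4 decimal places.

2.3158

The number of steps until the next new state is geometric with success probability 19/44, so its mean is 44/19.
E = 44/19 = 2.31579.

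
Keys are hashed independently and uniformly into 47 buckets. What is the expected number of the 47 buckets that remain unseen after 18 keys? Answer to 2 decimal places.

For each bucket, P(unseen after 18) = (46/47)^18 = 0.679.
By linearity of expectation, E[unseen] = 47·(46/47)^18 = 31.914.

31.91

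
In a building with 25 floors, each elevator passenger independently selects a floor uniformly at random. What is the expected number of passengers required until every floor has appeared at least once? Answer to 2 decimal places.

95.40

After k distinct floors have appeared, the next passenger gives a new one with probability (25-k)/25, so the expected wait for the (k+1)-th is 25/(25-k).
E[T] = 25/25 + 25/24 + 25/23 + ... + 25/2 + 25/1 = 25·H_{25}.
H_{25} = 3.816, so E[T] = 95.399.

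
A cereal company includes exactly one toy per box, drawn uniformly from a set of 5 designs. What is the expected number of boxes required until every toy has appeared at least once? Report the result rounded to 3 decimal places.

Split into phases: going from k distinct to k+1 distinct takes on average 5/(5-k) boxes.
E[T] = 5/5 + 5/4 + 5/3 + 5/2 + 5/1 = 5·H_{5}.
H_{5} = 2.2833, so E[T] = 11.4167.

11.417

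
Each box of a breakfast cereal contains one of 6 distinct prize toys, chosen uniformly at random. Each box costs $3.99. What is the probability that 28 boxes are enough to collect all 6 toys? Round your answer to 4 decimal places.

0.9638

Let A_i be the event that toy i is missing after 28 boxes. By inclusion–exclusion on the A_i,
P(all seen) = Σ_{j=0}^{6} (-1)^j C(6,j)((6-j)/6)^28
= 1.00000 - 0.03640 + 0.00018 - 0.00000 + 0.00000 - 0.00000 + 0.00000
= 0.96378.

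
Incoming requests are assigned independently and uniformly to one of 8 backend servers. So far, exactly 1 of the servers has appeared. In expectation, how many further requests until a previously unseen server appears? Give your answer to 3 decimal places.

1.143

The number of requests until the next new server is geometric with success probability 7/8, so its mean is 8/7.
E = 8/7 = 1.1429.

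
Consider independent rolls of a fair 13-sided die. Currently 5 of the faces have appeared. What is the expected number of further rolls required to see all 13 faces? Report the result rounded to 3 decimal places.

From k distinct to k+1 distinct takes on average 13/(13-k) rolls.
Sum over k = 5,...,12: E = 13/8 + 13/7 + 13/6 + ... + 13/2 + 13/1 = 35.3321.

35.332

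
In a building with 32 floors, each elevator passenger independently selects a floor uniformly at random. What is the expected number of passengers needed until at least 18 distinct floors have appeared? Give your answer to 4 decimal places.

With k distinct floors already seen, the next new one arrives after an expected 32/(32-k) passengers.
Sum over k = 0,...,17: E = 32/32 + 32/31 + 32/30 + ... + 32/16 + 32/15 = 25.82185.

25.8219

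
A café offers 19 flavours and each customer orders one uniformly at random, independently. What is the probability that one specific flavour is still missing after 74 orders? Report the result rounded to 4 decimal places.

0.0183

Each order misses the fixed flavour with probability (19-1)/19 = 18/19, independently.
P(still missing after 74) = (18/19)^74 = 0.01830.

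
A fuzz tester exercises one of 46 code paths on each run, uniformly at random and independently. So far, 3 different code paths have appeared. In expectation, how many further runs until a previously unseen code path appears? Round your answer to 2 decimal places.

The number of runs until the next new code path is geometric with success probability 43/46, so its mean is 46/43.
E = 46/43 = 1.070.

1.07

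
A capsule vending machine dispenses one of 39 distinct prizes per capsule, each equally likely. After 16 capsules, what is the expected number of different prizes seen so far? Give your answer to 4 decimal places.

For each prize, P(seen in 16 capsules) = 1 - (38/39)^16 = 0.34006.
By linearity of expectation, E[distinct seen] = 39·(1 - (38/39)^16) = 13.26238.

13.2624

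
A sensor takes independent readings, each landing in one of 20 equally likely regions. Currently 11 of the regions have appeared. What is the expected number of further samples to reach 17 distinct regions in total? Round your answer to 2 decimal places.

19.91

From k distinct to k+1 distinct takes on average 20/(20-k) samples.
Sum over k = 11,...,16: E = 20/9 + 20/8 + 20/7 + 20/6 + 20/5 + 20/4 = 19.913.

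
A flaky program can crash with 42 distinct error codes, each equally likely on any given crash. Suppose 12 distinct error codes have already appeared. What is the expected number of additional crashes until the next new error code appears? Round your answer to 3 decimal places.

The number of crashes until the next new error code is geometric with success probability 30/42, so its mean is 42/30.
E = 42/30 = 1.4000.

1.400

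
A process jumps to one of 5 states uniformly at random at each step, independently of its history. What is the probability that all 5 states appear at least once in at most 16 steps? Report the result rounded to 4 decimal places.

0.8621

Let A_i be the event that state i is missing after 16 steps. By inclusion–exclusion on the A_i,
P(all seen) = Σ_{j=0}^{5} (-1)^j C(5,j)((5-j)/5)^16
= 1.00000 - 0.14074 + 0.00282 - 0.00000 + 0.00000 - 0.00000
= 0.86208.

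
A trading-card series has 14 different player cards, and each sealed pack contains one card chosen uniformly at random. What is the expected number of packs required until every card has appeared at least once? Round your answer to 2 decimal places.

After k distinct cards have appeared, the next pack gives a new one with probability (14-k)/14, so the expected wait for the (k+1)-th is 14/(14-k).
E[T] = 14/14 + 14/13 + 14/12 + ... + 14/2 + 14/1 = 14·H_{14}.
H_{14} = 3.252, so E[T] = 45.522.

45.52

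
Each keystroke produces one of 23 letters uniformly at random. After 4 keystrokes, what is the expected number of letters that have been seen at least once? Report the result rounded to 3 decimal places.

3.747

For each letter, P(seen in 4 keystrokes) = 1 - (22/23)^4 = 0.1629.
By linearity of expectation, E[distinct seen] = 23·(1 - (22/23)^4) = 3.7466.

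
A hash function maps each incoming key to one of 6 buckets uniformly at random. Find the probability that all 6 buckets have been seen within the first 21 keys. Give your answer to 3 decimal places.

Let A_i be the event that bucket i is missing after 21 keys. By inclusion–exclusion on the A_i,
P(all seen) = Σ_{j=0}^{6} (-1)^j C(6,j)((6-j)/6)^21
= 1.0000 - 0.1304 + 0.0030 - 0.0000 + 0.0000 - 0.0000 + 0.0000
= 0.8726.

0.873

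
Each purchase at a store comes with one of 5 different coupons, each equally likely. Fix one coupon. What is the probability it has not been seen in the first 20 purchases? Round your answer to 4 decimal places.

0.0115

Each purchase misses the fixed coupon with probability (5-1)/5 = 4/5, independently.
P(still missing after 20) = (4/5)^20 = 0.01153.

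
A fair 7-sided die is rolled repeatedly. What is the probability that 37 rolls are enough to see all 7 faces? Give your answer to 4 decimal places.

Let A_i be the event that face i is missing after 37 rolls. By inclusion–exclusion on the A_i,
P(all seen) = Σ_{j=0}^{7} (-1)^j C(7,j)((7-j)/7)^37
= 1.00000 - 0.02334 + 0.00008 - 0.00000 + 0.00000 - 0.00000 + 0.00000 - 0.00000
= 0.97674.

0.9767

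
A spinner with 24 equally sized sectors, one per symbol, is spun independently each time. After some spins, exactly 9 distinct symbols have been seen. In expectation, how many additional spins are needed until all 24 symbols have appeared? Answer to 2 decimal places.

79.64

From k distinct to k+1 distinct takes on average 24/(24-k) spins.
Sum over k = 9,...,23: E = 24/15 + 24/14 + 24/13 + ... + 24/2 + 24/1 = 79.637.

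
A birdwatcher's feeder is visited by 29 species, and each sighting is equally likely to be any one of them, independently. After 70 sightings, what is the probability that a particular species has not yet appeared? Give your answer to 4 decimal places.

On each sighting the fixed species fails to appear with probability 28/29.
P(still missing after 70) = (28/29)^70 = 0.08574.

0.0857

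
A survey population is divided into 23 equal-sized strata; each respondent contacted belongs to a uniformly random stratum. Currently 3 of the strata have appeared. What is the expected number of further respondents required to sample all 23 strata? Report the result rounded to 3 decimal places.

The wait to go from k to k+1 distinct strata is geometric with mean 23/(23-k).
Sum over k = 3,...,22: E = 23/20 + 23/19 + 23/18 + ... + 23/2 + 23/1 = 82.7480.

82.748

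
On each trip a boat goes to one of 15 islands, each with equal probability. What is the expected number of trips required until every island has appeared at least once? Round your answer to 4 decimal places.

49.7734

After k distinct islands have appeared, the next trip gives a new one with probability (15-k)/15, so the expected wait for the (k+1)-th is 15/(15-k).
E[T] = 15/15 + 15/14 + 15/13 + ... + 15/2 + 15/1 = 15·H_{15}.
H_{15} = 3.31823, so E[T] = 49.77343.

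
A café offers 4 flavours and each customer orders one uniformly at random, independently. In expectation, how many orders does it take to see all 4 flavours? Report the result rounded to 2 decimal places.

8.33

Split into phases: going from k distinct to k+1 distinct takes on average 4/(4-k) orders.
E[T] = 4/4 + 4/3 + 4/2 + 4/1 = 4·H_{4}.
H_{4} = 2.083, so E[T] = 8.333.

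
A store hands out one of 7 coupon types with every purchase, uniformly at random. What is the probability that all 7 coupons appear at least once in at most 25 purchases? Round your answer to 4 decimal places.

By inclusion–exclusion over which coupons are missing,
P(all seen) = Σ_{j=0}^{7} (-1)^j C(7,j)((7-j)/7)^25
= 1.00000 - 0.14840 + 0.00467 - 0.00003 + 0.00000 - 0.00000 + 0.00000 - 0.00000
= 0.85624.

0.8562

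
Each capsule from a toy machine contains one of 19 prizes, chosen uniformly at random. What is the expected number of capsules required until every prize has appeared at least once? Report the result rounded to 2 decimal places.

The wait to go from k to k+1 distinct prizes is geometric with mean 19/(19-k).
E[T] = 19/19 + 19/18 + 19/17 + ... + 19/2 + 19/1 = 19·H_{19}.
H_{19} = 3.548, so E[T] = 67.407.

67.41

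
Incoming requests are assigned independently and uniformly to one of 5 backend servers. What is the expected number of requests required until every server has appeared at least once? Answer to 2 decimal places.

11.42

After k distinct servers have appeared, the next request gives a new one with probability (5-k)/5, so the expected wait for the (k+1)-th is 5/(5-k).
E[T] = 5/5 + 5/4 + 5/3 + 5/2 + 5/1 = 5·H_{5}.
H_{5} = 2.283, so E[T] = 11.417.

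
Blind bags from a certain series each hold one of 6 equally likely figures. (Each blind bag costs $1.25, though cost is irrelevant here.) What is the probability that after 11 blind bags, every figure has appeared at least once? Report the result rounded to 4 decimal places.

Let A_i be the event that figure i is missing after 11 blind bags. By inclusion–exclusion on the A_i,
P(all seen) = Σ_{j=0}^{6} (-1)^j C(6,j)((6-j)/6)^11
= 1.00000 - 0.80753 + 0.17342 - 0.00977 + 0.00008 - 0.00000 + 0.00000
= 0.35621.

0.3562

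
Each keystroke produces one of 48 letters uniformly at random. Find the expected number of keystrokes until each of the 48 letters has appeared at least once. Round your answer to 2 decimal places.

214.02

Split into phases: going from k distinct to k+1 distinct takes on average 48/(48-k) keystrokes.
E[T] = 48/48 + 48/47 + 48/46 + ... + 48/2 + 48/1 = 48·H_{48}.
H_{48} = 4.459, so E[T] = 214.022.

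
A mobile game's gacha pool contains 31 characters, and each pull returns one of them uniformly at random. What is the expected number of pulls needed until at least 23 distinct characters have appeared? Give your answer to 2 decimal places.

40.59

With k distinct characters already seen, the next new one arrives after an expected 31/(31-k) pulls.
Sum over k = 0,...,22: E = 31/31 + 31/30 + 31/29 + ... + 31/10 + 31/9 = 40.591.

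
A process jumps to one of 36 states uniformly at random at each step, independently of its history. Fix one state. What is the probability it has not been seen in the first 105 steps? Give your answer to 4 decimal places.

On each step the fixed state fails to appear with probability 35/36.
P(still missing after 105) = (35/36)^105 = 0.05193.

0.0519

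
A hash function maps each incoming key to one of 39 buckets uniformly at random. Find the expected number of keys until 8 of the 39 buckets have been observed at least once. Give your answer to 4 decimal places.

8.8256

Going from k to k+1 distinct takes a geometric number of keys with mean 39/(39-k).
Sum over k = 0,...,7: E = 39/39 + 39/38 + 39/37 + ... + 39/33 + 39/32 = 8.82562.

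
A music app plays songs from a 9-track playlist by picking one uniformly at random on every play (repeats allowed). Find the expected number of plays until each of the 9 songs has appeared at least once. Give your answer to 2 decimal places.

Split into phases: going from k distinct to k+1 distinct takes on average 9/(9-k) plays.
E[T] = 9/9 + 9/8 + 9/7 + ... + 9/2 + 9/1 = 9·H_{9}.
H_{9} = 2.829, so E[T] = 25.461.

25.46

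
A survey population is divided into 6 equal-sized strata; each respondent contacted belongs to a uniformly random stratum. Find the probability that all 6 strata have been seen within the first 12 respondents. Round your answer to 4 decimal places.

Let A_i be the event that stratum i is missing after 12 respondents. By inclusion–exclusion on the A_i,
P(all seen) = Σ_{j=0}^{6} (-1)^j C(6,j)((6-j)/6)^12
= 1.00000 - 0.67294 + 0.11561 - 0.00488 + 0.00003 - 0.00000 + 0.00000
= 0.43782.

0.4378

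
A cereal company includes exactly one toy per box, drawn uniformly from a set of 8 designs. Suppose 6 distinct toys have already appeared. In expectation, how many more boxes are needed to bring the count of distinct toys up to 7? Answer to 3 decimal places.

From k distinct to k+1 distinct takes on average 8/(8-k) boxes.
Only the k = 6 term is needed: E = 8/2 = 4.0000.

4.000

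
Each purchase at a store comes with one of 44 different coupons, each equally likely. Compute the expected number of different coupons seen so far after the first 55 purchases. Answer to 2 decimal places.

For each coupon, P(seen in 55 purchases) = 1 - (43/44)^55 = 0.718.
By linearity of expectation, E[distinct seen] = 44·(1 - (43/44)^55) = 31.574.

31.57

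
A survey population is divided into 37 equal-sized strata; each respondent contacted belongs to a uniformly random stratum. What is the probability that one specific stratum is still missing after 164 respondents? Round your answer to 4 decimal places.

Each respondent misses the fixed stratum with probability (37-1)/37 = 36/37, independently.
P(still missing after 164) = (36/37)^164 = 0.01118.

0.0112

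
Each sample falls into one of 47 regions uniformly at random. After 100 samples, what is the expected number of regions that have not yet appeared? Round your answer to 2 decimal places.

For each region, P(unseen after 100) = (46/47)^100 = 0.116.
By linearity of expectation, E[unseen] = 47·(46/47)^100 = 5.471.

5.47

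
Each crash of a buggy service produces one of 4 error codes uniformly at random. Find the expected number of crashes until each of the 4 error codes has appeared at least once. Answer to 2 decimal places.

Split into phases: going from k distinct to k+1 distinct takes on average 4/(4-k) crashes.
E[T] = 4/4 + 4/3 + 4/2 + 4/1 = 4·H_{4}.
H_{4} = 2.083, so E[T] = 8.333.

8.33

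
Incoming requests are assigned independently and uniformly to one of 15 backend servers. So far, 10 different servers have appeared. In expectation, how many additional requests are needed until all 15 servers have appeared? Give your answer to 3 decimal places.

34.250

From k distinct to k+1 distinct takes on average 15/(15-k) requests.
Sum over k = 10,...,14: E = 15/5 + 15/4 + 15/3 + 15/2 + 15/1 = 34.2500.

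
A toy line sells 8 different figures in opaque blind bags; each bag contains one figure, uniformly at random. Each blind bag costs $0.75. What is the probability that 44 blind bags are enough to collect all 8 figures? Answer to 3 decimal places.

Let A_i be the event that figure i is missing after 44 blind bags. By inclusion–exclusion on the A_i,
P(all seen) = Σ_{j=0}^{8} (-1)^j C(8,j)((8-j)/8)^44
= 1.0000 - 0.0225 + 0.0001 - 0.0000 + 0.0000 - 0.0000 + 0.0000 - 0.0000 + 0.0000
= 0.9776.

0.978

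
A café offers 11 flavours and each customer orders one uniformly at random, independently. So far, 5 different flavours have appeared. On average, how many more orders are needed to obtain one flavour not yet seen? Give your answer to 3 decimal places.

Each order yields a new flavour with probability (11-5)/11 = 6/11, so the wait is geometric with mean 11/6.
E = 11/6 = 1.8333.

1.833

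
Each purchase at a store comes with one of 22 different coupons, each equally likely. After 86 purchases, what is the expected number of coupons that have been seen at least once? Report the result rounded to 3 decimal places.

For each coupon, P(seen in 86 purchases) = 1 - (21/22)^86 = 0.9817.
By linearity of expectation, E[distinct seen] = 22·(1 - (21/22)^86) = 21.5973.

21.597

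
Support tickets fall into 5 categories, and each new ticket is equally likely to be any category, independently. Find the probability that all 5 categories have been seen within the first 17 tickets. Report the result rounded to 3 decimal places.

Let A_i be the event that category i is missing after 17 tickets. By inclusion–exclusion on the A_i,
P(all seen) = Σ_{j=0}^{5} (-1)^j C(5,j)((5-j)/5)^17
= 1.0000 - 0.1126 + 0.0017 - 0.0000 + 0.0000 - 0.0000
= 0.8891.

0.889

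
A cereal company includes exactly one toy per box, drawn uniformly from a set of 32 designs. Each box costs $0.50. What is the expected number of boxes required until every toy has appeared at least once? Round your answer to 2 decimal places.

After k distinct toys have appeared, the next box gives a new one with probability (32-k)/32, so the expected wait for the (k+1)-th is 32/(32-k).
E[T] = 32/32 + 32/31 + 32/30 + ... + 32/2 + 32/1 = 32·H_{32}.
H_{32} = 4.058, so E[T] = 129.872.

129.87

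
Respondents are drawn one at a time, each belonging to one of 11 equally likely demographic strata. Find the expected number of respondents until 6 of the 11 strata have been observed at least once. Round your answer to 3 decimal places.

8.102

Going from k to k+1 distinct takes a geometric number of respondents with mean 11/(11-k).
Sum over k = 0,...,5: E = 11/11 + 11/10 + 11/9 + 11/8 + 11/7 + 11/6 = 8.1020.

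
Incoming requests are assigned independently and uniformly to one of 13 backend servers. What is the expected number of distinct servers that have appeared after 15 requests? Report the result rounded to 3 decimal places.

9.087

For each server, P(seen in 15 requests) = 1 - (12/13)^15 = 0.6990.
By linearity of expectation, E[distinct seen] = 13·(1 - (12/13)^15) = 9.0870.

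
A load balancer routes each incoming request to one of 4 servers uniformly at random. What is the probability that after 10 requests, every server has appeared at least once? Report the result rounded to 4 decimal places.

0.7806

By inclusion–exclusion over which servers are missing,
P(all seen) = Σ_{j=0}^{4} (-1)^j C(4,j)((4-j)/4)^10
= 1.00000 - 0.22525 + 0.00586 - 0.00000 + 0.00000
= 0.78060.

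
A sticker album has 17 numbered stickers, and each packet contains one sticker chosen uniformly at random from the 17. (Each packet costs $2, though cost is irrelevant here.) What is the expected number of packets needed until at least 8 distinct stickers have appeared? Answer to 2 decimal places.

10.38

With k distinct stickers already seen, the next new one arrives after an expected 17/(17-k) packets.
Sum over k = 0,...,7: E = 17/17 + 17/16 + 17/15 + ... + 17/11 + 17/10 = 10.380.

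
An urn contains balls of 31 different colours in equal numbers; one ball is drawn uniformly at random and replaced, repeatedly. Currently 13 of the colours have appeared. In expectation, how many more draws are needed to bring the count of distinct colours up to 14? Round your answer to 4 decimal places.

1.7222

From k distinct to k+1 distinct takes on average 31/(31-k) draws.
Only the k = 13 term is needed: E = 31/18 = 1.72222.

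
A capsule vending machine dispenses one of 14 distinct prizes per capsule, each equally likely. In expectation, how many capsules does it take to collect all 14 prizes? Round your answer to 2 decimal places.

45.52

After k distinct prizes have appeared, the next capsule gives a new one with probability (14-k)/14, so the expected wait for the (k+1)-th is 14/(14-k).
E[T] = 14/14 + 14/13 + 14/12 + ... + 14/2 + 14/1 = 14·H_{14}.
H_{14} = 3.252, so E[T] = 45.522.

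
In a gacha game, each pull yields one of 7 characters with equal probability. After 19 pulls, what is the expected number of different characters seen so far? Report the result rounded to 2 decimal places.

For each character, P(seen in 19 pulls) = 1 - (6/7)^19 = 0.947.
By linearity of expectation, E[distinct seen] = 7·(1 - (6/7)^19) = 6.626.

6.63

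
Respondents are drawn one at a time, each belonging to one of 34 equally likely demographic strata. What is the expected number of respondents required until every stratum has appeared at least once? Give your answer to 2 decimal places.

Split into phases: going from k distinct to k+1 distinct takes on average 34/(34-k) respondents.
E[T] = 34/34 + 34/33 + 34/32 + ... + 34/2 + 34/1 = 34·H_{34}.
H_{34} = 4.118, so E[T] = 140.019.

140.02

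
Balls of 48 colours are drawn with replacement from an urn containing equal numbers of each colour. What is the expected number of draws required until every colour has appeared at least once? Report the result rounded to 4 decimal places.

214.0223

After k distinct colours have appeared, the next draw gives a new one with probability (48-k)/48, so the expected wait for the (k+1)-th is 48/(48-k).
E[T] = 48/48 + 48/47 + 48/46 + ... + 48/2 + 48/1 = 48·H_{48}.
H_{48} = 4.45880, so E[T] = 214.02226.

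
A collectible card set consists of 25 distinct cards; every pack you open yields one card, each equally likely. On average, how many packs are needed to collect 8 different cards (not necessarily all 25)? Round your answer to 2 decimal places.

With k distinct cards already seen, the next new one arrives after an expected 25/(25-k) packs.
Sum over k = 0,...,7: E = 25/25 + 25/24 + 25/23 + ... + 25/19 + 25/18 = 9.410.

9.41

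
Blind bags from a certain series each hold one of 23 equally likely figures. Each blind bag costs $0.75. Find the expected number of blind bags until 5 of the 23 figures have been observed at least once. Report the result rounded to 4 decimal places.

5.5012

Going from k to k+1 distinct takes a geometric number of blind bags with mean 23/(23-k).
Sum over k = 0,...,4: E = 23/23 + 23/22 + 23/21 + 23/20 + 23/19 = 5.50122.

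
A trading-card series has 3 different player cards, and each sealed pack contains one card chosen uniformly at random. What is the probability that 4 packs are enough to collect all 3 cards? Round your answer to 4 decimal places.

0.4444

By inclusion–exclusion over which cards are missing,
P(all seen) = Σ_{j=0}^{3} (-1)^j C(3,j)((3-j)/3)^4
= 1.00000 - 0.59259 + 0.03704 - 0.00000
= 0.44444.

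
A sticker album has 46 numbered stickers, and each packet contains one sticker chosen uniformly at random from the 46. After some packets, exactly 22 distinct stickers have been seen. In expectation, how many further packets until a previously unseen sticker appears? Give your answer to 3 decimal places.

1.917

The number of packets until the next new sticker is geometric with success probability 24/46, so its mean is 46/24.
E = 46/24 = 1.9167.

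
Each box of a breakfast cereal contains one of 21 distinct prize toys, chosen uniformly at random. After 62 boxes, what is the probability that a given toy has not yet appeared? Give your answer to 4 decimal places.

0.0486

On each box the fixed toy fails to appear with probability 20/21.
P(still missing after 62) = (20/21)^62 = 0.04856.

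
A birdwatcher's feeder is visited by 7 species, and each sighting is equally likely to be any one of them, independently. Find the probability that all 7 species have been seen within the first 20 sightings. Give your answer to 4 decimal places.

0.7039

Let A_i be the event that species i is missing after 20 sightings. By inclusion–exclusion on the A_i,
P(all seen) = Σ_{j=0}^{7} (-1)^j C(7,j)((7-j)/7)^20
= 1.00000 - 0.32075 + 0.02510 - 0.00048 + 0.00000 - 0.00000 + 0.00000 - 0.00000
= 0.70387.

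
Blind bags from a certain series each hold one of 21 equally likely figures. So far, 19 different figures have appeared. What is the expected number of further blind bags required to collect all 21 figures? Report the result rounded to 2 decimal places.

31.50

The wait to go from k to k+1 distinct figures is geometric with mean 21/(21-k).
Sum over k = 19,...,20: E = 21/2 + 21/1 = 31.500.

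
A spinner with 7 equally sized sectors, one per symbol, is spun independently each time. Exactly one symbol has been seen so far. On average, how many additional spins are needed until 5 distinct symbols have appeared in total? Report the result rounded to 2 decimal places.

6.65

With k distinct symbols already seen, the next new one takes an expected 7/(7-k) spins.
Sum over k = 1,...,4: E = 7/6 + 7/5 + 7/4 + 7/3 = 6.650.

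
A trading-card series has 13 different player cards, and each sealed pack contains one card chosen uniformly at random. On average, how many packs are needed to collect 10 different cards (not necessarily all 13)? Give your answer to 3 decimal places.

17.508

With k distinct cards already seen, the next new one arrives after an expected 13/(13-k) packs.
Sum over k = 0,...,9: E = 13/13 + 13/12 + 13/11 + ... + 13/5 + 13/4 = 17.5084.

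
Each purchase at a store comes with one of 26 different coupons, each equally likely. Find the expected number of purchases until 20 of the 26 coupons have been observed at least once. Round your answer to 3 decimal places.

With k distinct coupons already seen, the next new one arrives after an expected 26/(26-k) purchases.
Sum over k = 0,...,19: E = 26/26 + 26/25 + 26/24 + ... + 26/8 + 26/7 = 36.5149.

36.515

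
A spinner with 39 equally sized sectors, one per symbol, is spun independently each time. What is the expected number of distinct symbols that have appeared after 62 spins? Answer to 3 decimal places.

For each symbol, P(seen in 62 spins) = 1 - (38/39)^62 = 0.8002.
By linearity of expectation, E[distinct seen] = 39·(1 - (38/39)^62) = 31.2081.

31.208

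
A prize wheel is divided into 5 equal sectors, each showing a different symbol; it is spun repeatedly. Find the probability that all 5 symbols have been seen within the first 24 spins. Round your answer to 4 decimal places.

By inclusion–exclusion over which symbols are missing,
P(all seen) = Σ_{j=0}^{5} (-1)^j C(5,j)((5-j)/5)^24
= 1.00000 - 0.02361 + 0.00005 - 0.00000 + 0.00000 - 0.00000
= 0.97644.

0.9764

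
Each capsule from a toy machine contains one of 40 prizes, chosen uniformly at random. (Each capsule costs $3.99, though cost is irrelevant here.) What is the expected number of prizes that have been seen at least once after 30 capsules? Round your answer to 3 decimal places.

21.285

For each prize, P(seen in 30 capsules) = 1 - (39/40)^30 = 0.5321.
By linearity of expectation, E[distinct seen] = 40·(1 - (39/40)^30) = 21.2846.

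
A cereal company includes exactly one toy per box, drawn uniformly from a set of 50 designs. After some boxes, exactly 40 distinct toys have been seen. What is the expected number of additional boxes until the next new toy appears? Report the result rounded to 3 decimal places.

5.000

The number of boxes until the next new toy is geometric with success probability 10/50, so its mean is 50/10.
E = 50/10 = 5.0000.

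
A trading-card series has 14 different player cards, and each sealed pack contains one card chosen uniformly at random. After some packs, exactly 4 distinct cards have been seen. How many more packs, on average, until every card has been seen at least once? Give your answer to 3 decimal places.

From k distinct to k+1 distinct takes on average 14/(14-k) packs.
Sum over k = 4,...,13: E = 14/10 + 14/9 + 14/8 + ... + 14/2 + 14/1 = 41.0056.

41.006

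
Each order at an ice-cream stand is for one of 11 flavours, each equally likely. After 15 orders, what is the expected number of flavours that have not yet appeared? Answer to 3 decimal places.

For each flavour, P(unseen after 15) = (10/11)^15 = 0.2394.
By linearity of expectation, E[unseen] = 11·(10/11)^15 = 2.6333.

2.633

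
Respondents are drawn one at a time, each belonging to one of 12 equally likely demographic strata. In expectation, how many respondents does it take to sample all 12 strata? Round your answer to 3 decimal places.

37.239

Split into phases: going from k distinct to k+1 distinct takes on average 12/(12-k) respondents.
E[T] = 12/12 + 12/11 + 12/10 + ... + 12/2 + 12/1 = 12·H_{12}.
H_{12} = 3.1032, so E[T] = 37.2385.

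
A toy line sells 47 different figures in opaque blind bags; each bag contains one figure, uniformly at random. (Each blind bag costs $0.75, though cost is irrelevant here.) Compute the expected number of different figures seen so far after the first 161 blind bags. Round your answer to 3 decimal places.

45.526

For each figure, P(seen in 161 blind bags) = 1 - (46/47)^161 = 0.9686.
By linearity of expectation, E[distinct seen] = 47·(1 - (46/47)^161) = 45.5265.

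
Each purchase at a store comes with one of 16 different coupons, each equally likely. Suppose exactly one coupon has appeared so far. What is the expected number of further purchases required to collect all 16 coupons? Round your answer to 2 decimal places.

53.09

The wait to go from k to k+1 distinct coupons is geometric with mean 16/(16-k).
Sum over k = 1,...,15: E = 16/15 + 16/14 + 16/13 + ... + 16/2 + 16/1 = 53.092.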